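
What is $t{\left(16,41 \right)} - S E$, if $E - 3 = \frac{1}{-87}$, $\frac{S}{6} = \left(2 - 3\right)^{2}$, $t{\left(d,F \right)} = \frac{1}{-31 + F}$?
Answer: $- \frac{5171}{290} \approx -17.831$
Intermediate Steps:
$S = 6$ ($S = 6 \left(2 - 3\right)^{2} = 6 \left(-1\right)^{2} = 6 \cdot 1 = 6$)
$E = \frac{260}{87}$ ($E = 3 + \frac{1}{-87} = 3 - \frac{1}{87} = \frac{260}{87} \approx 2.9885$)
$t{\left(16,41 \right)} - S E = \frac{1}{-31 + 41} - 6 \cdot \frac{260}{87} = \frac{1}{10} - \frac{520}{29} = - \frac{5171}{290}$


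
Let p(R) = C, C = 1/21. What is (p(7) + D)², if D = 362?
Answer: 57805609/441 ≈ 1.3108e+5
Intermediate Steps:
C = 1/21 ≈ 0.047619
p(R) = 1/21
(p(7) + D)² = (1/21 + 362)² = (7603/21)² = 57805609/441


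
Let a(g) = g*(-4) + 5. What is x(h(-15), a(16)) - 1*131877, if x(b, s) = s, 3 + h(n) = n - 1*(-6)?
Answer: -131936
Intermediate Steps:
a(g) = 5 - 4*g (a(g) = -4*g + 5 = 5 - 4*g)
h(n) = 3 + n (h(n) = -3 + (n - 1*(-6)) = -3 + (n + 6) = -3 + (6 + n) = 3 + n)
x(h(-15), a(16)) - 1*131877 = (5 - 4*16) - 1*131877 = (5 - 64) - 131877 = -59 - 131877 = -131936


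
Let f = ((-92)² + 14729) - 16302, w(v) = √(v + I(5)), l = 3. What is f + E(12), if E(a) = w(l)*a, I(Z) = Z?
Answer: 6891 + 24*√2 ≈ 6924.9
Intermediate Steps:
w(v) = √(5 + v) (w(v) = √(v + 5) = √(5 + v))
E(a) = 2*a*√2 (E(a) = √(5 + 3)*a = √8*a = (2*√2)*a = 2*a*√2)
f = 6891 (f = (8464 + 14729) - 16302 = 23193 - 16302 = 6891)
f + E(12) = 6891 + 2*12*√2 = 6891 + 24*√2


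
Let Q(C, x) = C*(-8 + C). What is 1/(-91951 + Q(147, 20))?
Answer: -1/71518 ≈ -1.3982e-5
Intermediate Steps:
1/(-91951 + Q(147, 20)) = 1/(-91951 + 147*(-8 + 147)) = 1/(-91951 + 147*139) = 1/(-91951 + 20433) = 1/(-71518) = -1/71518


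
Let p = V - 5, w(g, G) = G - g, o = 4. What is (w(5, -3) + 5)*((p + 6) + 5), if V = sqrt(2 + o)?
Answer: -18 - 3*sqrt(6) ≈ -25.348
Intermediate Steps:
V = sqrt(6) (V = sqrt(2 + 4) = sqrt(6) ≈ 2.4495)
p = -5 + sqrt(6) (p = sqrt(6) - 5 = -5 + sqrt(6) ≈ -2.5505)
(w(5, -3) + 5)*((p + 6) + 5) = ((-3 - 1*5) + 5)*(((-5 + sqrt(6)) + 6) + 5) = ((-3 - 5) + 5)*((1 + sqrt(6)) + 5) = (-8 + 5)*(6 + sqrt(6)) = -3*(6 + sqrt(6)) = -18 - 3*sqrt(6)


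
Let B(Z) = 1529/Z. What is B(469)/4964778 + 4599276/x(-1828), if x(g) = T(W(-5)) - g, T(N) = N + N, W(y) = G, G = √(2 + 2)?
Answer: 669332889990160/266611060989 ≈ 2510.5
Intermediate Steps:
G = 2 (G = √4 = 2)
W(y) = 2
T(N) = 2*N
x(g) = 4 - g (x(g) = 2*2 - g = 4 - g)
B(469)/4964778 + 4599276/x(-1828) = (1529/469)/4964778 + 4599276/(4 - 1*(-1828)) = (1529*(1/469))*(1/4964778) + 4599276/(4 + 1828) = (1529/469)*(1/4964778) + 4599276/1832 = 1529/2328480882 + 4599276*(1/1832) = 1529/2328480882 + 1149819/458 = 669332889990160/266611060989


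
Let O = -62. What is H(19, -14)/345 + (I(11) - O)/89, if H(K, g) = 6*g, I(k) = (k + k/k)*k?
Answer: 19818/10235 ≈ 1.9363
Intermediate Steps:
I(k) = k*(1 + k) (I(k) = (k + 1)*k = (1 + k)*k = k*(1 + k))
H(19, -14)/345 + (I(11) - O)/89 = (6*(-14))/345 + (11*(1 + 11) - 1*(-62))/89 = -84*1/345 + (11*12 + 62)*(1/89) = -28/115 + (132 + 62)*(1/89) = -28/115 + 194*(1/89) = -28/115 + 194/89 = 19818/10235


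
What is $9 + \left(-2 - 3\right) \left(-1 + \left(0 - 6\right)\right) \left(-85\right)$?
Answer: $-2966$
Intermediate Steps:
$9 + \left(-2 - 3\right) \left(-1 + \left(0 - 6\right)\right) \left(-85\right) = 9 + - 5 \left(-1 - 6\right) \left(-85\right) = 9 + \left(-5\right) \left(-7\right) \left(-85\right) = 9 + 35 \left(-85\right) = 9 - 2975 = -2966$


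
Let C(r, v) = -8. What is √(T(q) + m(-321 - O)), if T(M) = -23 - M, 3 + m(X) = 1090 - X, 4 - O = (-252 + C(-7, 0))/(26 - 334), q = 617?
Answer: √4572183/77 ≈ 27.770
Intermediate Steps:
O = 243/77 (O = 4 - (-252 - 8)/(26 - 334) = 4 - (-260)/(-308) = 4 - (-260)*(-1)/308 = 4 - 1*65/77 = 4 - 65/77 = 243/77 ≈ 3.1558)
m(X) = 1087 - X (m(X) = -3 + (1090 - X) = 1087 - X)
√(T(q) + m(-321 - O)) = √((-23 - 1*617) + (1087 - (-321 - 1*243/77))) = √((-23 - 617) + (1087 - (-321 - 243/77))) = √(-640 + (1087 - 1*(-24960/77))) = √(-640 + (1087 + 24960/77)) = √(-640 + 108659/77) = √(59379/77) = √4572183/77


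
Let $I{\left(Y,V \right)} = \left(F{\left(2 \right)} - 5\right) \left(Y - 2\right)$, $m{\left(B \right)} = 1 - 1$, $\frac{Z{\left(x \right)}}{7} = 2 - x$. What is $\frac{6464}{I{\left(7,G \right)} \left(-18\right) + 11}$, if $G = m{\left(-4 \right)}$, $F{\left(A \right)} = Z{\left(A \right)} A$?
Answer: $\frac{6464}{461} \approx 14.022$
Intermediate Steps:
$Z{\left(x \right)} = 14 - 7 x$ ($Z{\left(x \right)} = 7 \left(2 - x\right) = 14 - 7 x$)
$m{\left(B \right)} = 0$
$F{\left(A \right)} = A \left(14 - 7 A\right)$ ($F{\left(A \right)} = \left(14 - 7 A\right) A = A \left(14 - 7 A\right)$)
$G = 0$
$I{\left(Y,V \right)} = 10 - 5 Y$ ($I{\left(Y,V \right)} = \left(7 \cdot 2 \left(2 - 2\right) - 5\right) \left(Y - 2\right) = \left(7 \cdot 2 \left(2 - 2\right) - 5\right) \left(-2 + Y\right) = \left(7 \cdot 2 \cdot 0 - 5\right) \left(-2 + Y\right) = \left(0 - 5\right) \left(-2 + Y\right) = - 5 \left(-2 + Y\right) = 10 - 5 Y$)
$\frac{6464}{I{\left(7,G \right)} \left(-18\right) + 11} = \frac{6464}{\left(10 - 35\right) \left(-18\right) + 11} = \frac{6464}{\left(-25\right) \left(-18\right) + 11} = \frac{6464}{450 + 11} = \frac{6464}{461}$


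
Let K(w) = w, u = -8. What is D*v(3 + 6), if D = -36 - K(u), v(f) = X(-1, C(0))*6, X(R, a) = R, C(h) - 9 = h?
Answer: 168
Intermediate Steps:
C(h) = 9 + h
v(f) = -6 (v(f) = -1*6 = -6)
D = -28 (D = -36 - 1*(-8) = -36 + 8 = -28)
D*v(3 + 6) = -28*(-6) = 168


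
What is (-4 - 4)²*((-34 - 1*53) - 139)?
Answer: -14464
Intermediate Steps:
(-4 - 4)²*((-34 - 1*53) - 139) = (-8)²*((-34 - 53) - 139) = 64*(-87 - 139) = 64*(-226) = -14464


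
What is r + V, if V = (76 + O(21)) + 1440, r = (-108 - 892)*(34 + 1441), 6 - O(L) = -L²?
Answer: -1473037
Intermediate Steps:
O(L) = 6 + L² (O(L) = 6 - (-1)*L² = 6 + L²)
r = -1475000 (r = -1000*1475 = -1475000)
V = 1963 (V = (76 + (6 + 21²)) + 1440 = (76 + (6 + 441)) + 1440 = (76 + 447) + 1440 = 523 + 1440 = 1963)
r + V = -1475000 + 1963 = -1473037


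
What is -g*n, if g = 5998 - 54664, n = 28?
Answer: 1362648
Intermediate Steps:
g = -48666
-g*n = -(-48666)*28 = -1*(-1362648) = 1362648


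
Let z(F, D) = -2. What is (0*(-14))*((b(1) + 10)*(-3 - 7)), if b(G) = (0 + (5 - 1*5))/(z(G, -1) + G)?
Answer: 0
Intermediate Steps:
b(G) = 0 (b(G) = (0 + (5 - 1*5))/(-2 + G) = (0 + (5 - 5))/(-2 + G) = (0 + 0)/(-2 + G) = 0/(-2 + G) = 0)
(0*(-14))*((b(1) + 10)*(-3 - 7)) = (0*(-14))*((0 + 10)*(-3 - 7)) = 0*(10*(-10)) = 0*(-100) = 0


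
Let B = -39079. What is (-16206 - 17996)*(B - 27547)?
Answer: 2278742452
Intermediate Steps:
(-16206 - 17996)*(B - 27547) = (-16206 - 17996)*(-39079 - 27547) = -34202*(-66626) = 2278742452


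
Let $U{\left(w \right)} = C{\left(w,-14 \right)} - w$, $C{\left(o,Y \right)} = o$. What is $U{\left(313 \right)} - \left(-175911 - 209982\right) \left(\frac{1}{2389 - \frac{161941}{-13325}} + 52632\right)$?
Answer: $\frac{16662465106394919}{820394} \approx 2.031 \cdot 10^{10}$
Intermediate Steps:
$U{\left(w \right)} = 0$ ($U{\left(w \right)} = w - w = 0$)
$U{\left(313 \right)} - \left(-175911 - 209982\right) \left(\frac{1}{2389 - \frac{161941}{-13325}} + 52632\right) = 0 - \left(-175911 - 209982\right) \left(\frac{1}{2389 - \frac{161941}{-13325}} + 52632\right) = 0 - - 385893 \left(\frac{1}{2389 - - \frac{12457}{1025}} + 52632\right) = 0 - - 385893 \left(\frac{1}{2389 + \frac{12457}{1025}} + 52632\right) = 0 - - 385893 \left(\frac{1}{\frac{2461182}{1025}} + 52632\right) = 0 - - 385893 \left(\frac{1025}{2461182} + 52632\right) = 0 - \left(-385893\right) \frac{129536932049}{2461182} = 0 - - \frac{16662465106394919}{820394} = 0 + \frac{16662465106394919}{820394} = \frac{16662465106394919}{820394}$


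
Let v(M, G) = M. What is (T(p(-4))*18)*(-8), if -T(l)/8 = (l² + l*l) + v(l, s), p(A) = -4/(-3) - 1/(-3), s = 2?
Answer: 8320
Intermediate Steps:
p(A) = 5/3 (p(A) = -4*(-⅓) - 1*(-⅓) = 4/3 + ⅓ = 5/3)
T(l) = -16*l² - 8*l (T(l) = -8*((l² + l*l) + l) = -8*((l² + l²) + l) = -8*(2*l² + l) = -8*(l + 2*l²) = -16*l² - 8*l)
(T(p(-4))*18)*(-8) = ((8*(5/3)*(-1 - 2*5/3))*18)*(-8) = ((8*(5/3)*(-1 - 10/3))*18)*(-8) = ((8*(5/3)*(-13/3))*18)*(-8) = -520/9*18*(-8) = -1040*(-8) = 8320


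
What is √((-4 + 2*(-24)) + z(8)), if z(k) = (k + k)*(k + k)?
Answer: 2*√51 ≈ 14.283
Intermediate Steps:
z(k) = 4*k² (z(k) = (2*k)*(2*k) = 4*k²)
√((-4 + 2*(-24)) + z(8)) = √((-4 + 2*(-24)) + 4*8²) = √((-4 - 48) + 4*64) = √(-52 + 256) = √204 = 2*√51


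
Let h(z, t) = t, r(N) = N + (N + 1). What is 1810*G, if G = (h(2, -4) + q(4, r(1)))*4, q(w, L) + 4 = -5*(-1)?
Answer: -21720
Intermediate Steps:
r(N) = 1 + 2*N (r(N) = N + (1 + N) = 1 + 2*N)
q(w, L) = 1 (q(w, L) = -4 - 5*(-1) = -4 + 5 = 1)
G = -12 (G = (-4 + 1)*4 = -3*4 = -12)
1810*G = 1810*(-12) = -21720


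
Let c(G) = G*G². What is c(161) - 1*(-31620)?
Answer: 4204901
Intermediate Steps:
c(G) = G³
c(161) - 1*(-31620) = 161³ - 1*(-31620) = 4173281 + 31620 = 4204901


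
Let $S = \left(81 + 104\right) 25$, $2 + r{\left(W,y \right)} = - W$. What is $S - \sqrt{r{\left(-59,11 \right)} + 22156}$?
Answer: $4625 - \sqrt{22213} \approx 4476.0$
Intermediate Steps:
$r{\left(W,y \right)} = -2 - W$
$S = 4625$ ($S = 185 \cdot 25 = 4625$)
$S - \sqrt{r{\left(-59,11 \right)} + 22156} = 4625 - \sqrt{\left(-2 - -59\right) + 22156} = 4625 - \sqrt{\left(-2 + 59\right) + 22156} = 4625 - \sqrt{57 + 22156} = 4625 - \sqrt{22213}$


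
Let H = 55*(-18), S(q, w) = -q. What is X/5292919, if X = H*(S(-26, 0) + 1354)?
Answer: -1366200/5292919 ≈ -0.25812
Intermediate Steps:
H = -990
X = -1366200 (X = -990*(-1*(-26) + 1354) = -990*(26 + 1354) = -990*1380 = -1366200)
X/5292919 = -1366200/5292919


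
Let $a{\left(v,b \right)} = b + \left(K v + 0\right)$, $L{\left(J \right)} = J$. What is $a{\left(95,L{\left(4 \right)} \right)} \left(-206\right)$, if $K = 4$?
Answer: $-79104$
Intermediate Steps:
$a{\left(v,b \right)} = b + 4 v$ ($a{\left(v,b \right)} = b + \left(4 v + 0\right) = b + 4 v$)
$a{\left(95,L{\left(4 \right)} \right)} \left(-206\right) = \left(4 + 4 \cdot 95\right) \left(-206\right) = \left(4 + 380\right) \left(-206\right) = 384 \left(-206\right) = -79104$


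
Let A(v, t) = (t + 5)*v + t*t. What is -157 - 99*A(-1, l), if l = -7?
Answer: -5206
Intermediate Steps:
A(v, t) = t**2 + v*(5 + t) (A(v, t) = (5 + t)*v + t**2 = v*(5 + t) + t**2 = t**2 + v*(5 + t))
-157 - 99*A(-1, l) = -157 - 99*((-7)**2 + 5*(-1) - 7*(-1)) = -157 - 99*(49 - 5 + 7) = -157 - 99*51 = -157 - 5049 = -5206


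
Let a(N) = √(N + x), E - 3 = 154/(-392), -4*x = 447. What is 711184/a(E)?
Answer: -355592*I*√1337/191 ≈ -68075.0*I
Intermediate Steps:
x = -447/4 (x = -¼*447 = -447/4 ≈ -111.75)
E = 73/28 (E = 3 + 154/(-392) = 3 + 154*(-1/392) = 3 - 11/28 = 73/28 ≈ 2.6071)
a(N) = √(-447/4 + N) (a(N) = √(N - 447/4) = √(-447/4 + N))
711184/a(E) = 711184/((√(-447 + 4*(73/28))/2)) = 711184/((√(-447 + 73/7)/2)) = 711184/((√(-3056/7)/2)) = 711184/(((4*I*√1337/7)/2)) = 711184/((2*I*√1337/7)) = 711184*(-I*√1337/382) = -355592*I*√1337/191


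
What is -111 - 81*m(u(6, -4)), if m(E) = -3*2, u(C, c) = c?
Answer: 375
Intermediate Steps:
m(E) = -6
-111 - 81*m(u(6, -4)) = -111 - 81*(-6) = -111 + 486 = 375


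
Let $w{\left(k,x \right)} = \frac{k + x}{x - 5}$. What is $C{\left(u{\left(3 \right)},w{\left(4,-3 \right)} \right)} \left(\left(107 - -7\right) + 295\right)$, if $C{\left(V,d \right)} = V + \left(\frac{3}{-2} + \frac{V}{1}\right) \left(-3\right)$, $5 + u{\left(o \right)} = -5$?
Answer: $\frac{20041}{2} \approx 10021.0$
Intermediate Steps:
$u{\left(o \right)} = -10$ ($u{\left(o \right)} = -5 - 5 = -10$)
$w{\left(k,x \right)} = \frac{k + x}{-5 + x}$
$C{\left(V,d \right)} = \frac{9}{2} - 2 V$ ($C{\left(V,d \right)} = V + \left(3 \left(- \frac{1}{2}\right) + V 1\right) \left(-3\right) = V + \left(- \frac{3}{2} + V\right) \left(-3\right) = V - \left(- \frac{9}{2} + 3 V\right) = \frac{9}{2} - 2 V$)
$C{\left(u{\left(3 \right)},w{\left(4,-3 \right)} \right)} \left(\left(107 - -7\right) + 295\right) = \left(\frac{9}{2} - -20\right) \left(\left(107 - -7\right) + 295\right) = \left(\frac{9}{2} + 20\right) \left(\left(107 + 7\right) + 295\right) = \frac{49 \left(114 + 295\right)}{2} = \frac{49}{2} \cdot 409 = \frac{20041}{2}$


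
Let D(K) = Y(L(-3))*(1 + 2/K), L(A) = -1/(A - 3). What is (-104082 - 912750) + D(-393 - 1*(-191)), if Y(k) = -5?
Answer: -102700532/101 ≈ -1.0168e+6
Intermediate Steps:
L(A) = -1/(-3 + A)
D(K) = -5 - 10/K (D(K) = -5*(1 + 2/K) = -5 - 10/K)
(-104082 - 912750) + D(-393 - 1*(-191)) = (-104082 - 912750) + (-5 - 10/(-393 - 1*(-191))) = -1016832 + (-5 - 10/(-393 + 191)) = -1016832 + (-5 - 10/(-202)) = -1016832 + (-5 - 10*(-1/202)) = -1016832 + (-5 + 5/101) = -1016832 - 500/101 = -102700532/101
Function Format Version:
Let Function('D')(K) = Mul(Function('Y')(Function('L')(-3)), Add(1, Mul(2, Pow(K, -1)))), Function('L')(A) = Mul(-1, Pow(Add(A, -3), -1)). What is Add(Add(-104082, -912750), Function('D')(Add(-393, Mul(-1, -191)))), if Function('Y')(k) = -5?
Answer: Rational(-102700532, 101) ≈ -1.0168e+6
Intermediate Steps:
Function('L')(A) = Mul(-1, Pow(Add(-3, A), -1))
Function('D')(K) = Add(-5, Mul(-10, Pow(K, -1))) (Function('D')(K) = Mul(-5, Add(1, Mul(2, Pow(K, -1)))) = Add(-5, Mul(-10, Pow(K, -1))))
Add(Add(-104082, -912750), Function('D')(Add(-393, Mul(-1, -191)))) = Add(Add(-104082, -912750), Add(-5, Mul(-10, Pow(Add(-393, Mul(-1, -191)), -1)))) = Add(-1016832, Add(-5, Mul(-10, Pow(Add(-393, 191), -1)))) = Add(-1016832, Add(-5, Mul(-10, Pow(-202, -1)))) = Add(-1016832, Add(-5, Mul(-10, Rational(-1, 202)))) = Add(-1016832, Add(-5, Rational(5, 101))) = Add(-1016832, Rational(-500, 101)) = Rational(-102700532, 101)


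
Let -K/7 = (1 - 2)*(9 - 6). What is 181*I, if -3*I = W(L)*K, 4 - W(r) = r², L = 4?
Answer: 15204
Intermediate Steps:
K = 21 (K = -7*(1 - 2)*(9 - 6) = -(-7)*3 = -7*(-3) = 21)
W(r) = 4 - r²
I = 84 (I = -(4 - 1*4²)*21/3 = -(4 - 1*16)*21/3 = -(4 - 16)*21/3 = -(-4)*21 = -⅓*(-252) = 84)
181*I = 181*84 = 15204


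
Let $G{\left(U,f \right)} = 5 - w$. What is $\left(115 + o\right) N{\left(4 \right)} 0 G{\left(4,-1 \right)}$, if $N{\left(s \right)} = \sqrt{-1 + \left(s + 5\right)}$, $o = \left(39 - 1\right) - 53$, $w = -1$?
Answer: $0$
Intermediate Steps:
$o = -15$ ($o = 38 - 53 = -15$)
$G{\left(U,f \right)} = 6$ ($G{\left(U,f \right)} = 5 - -1 = 5 + 1 = 6$)
$N{\left(s \right)} = \sqrt{4 + s}$ ($N{\left(s \right)} = \sqrt{-1 + \left(5 + s\right)} = \sqrt{4 + s}$)
$\left(115 + o\right) N{\left(4 \right)} 0 G{\left(4,-1 \right)} = \left(115 - 15\right) \sqrt{4 + 4} \cdot 0 \cdot 6 = 100 \sqrt{8} \cdot 0 \cdot 6 = 100 \cdot 2 \sqrt{2} \cdot 0 \cdot 6 = 100 \cdot 0 \cdot 6 = 100 \cdot 0 = 0$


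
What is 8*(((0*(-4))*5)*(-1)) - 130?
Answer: -130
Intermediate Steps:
8*(((0*(-4))*5)*(-1)) - 130 = 8*((0*5)*(-1)) - 130 = 8*(0*(-1)) - 130 = 8*0 - 130 = 0 - 130 = -130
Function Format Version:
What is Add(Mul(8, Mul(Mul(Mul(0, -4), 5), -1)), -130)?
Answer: -130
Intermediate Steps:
Add(Mul(8, Mul(Mul(Mul(0, -4), 5), -1)), -130) = Add(Mul(8, Mul(Mul(0, 5), -1)), -130) = Add(Mul(8, Mul(0, -1)), -130) = Add(Mul(8, 0), -130) = Add(0, -130) = -130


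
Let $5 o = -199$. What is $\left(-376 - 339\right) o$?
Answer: $28457$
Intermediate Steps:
$o = - \frac{199}{5}$ ($o = \frac{1}{5} \left(-199\right) = - \frac{199}{5} \approx -39.8$)
$\left(-376 - 339\right) o = \left(-376 - 339\right) \left(- \frac{199}{5}\right) = \left(-715\right) \left(- \frac{199}{5}\right) = 28457$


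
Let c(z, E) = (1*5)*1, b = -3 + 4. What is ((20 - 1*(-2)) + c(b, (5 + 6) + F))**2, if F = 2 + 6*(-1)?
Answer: 729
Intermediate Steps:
F = -4 (F = 2 - 6 = -4)
b = 1
c(z, E) = 5 (c(z, E) = 5*1 = 5)
((20 - 1*(-2)) + c(b, (5 + 6) + F))**2 = ((20 - 1*(-2)) + 5)**2 = ((20 + 2) + 5)**2 = (22 + 5)**2 = 27**2 = 729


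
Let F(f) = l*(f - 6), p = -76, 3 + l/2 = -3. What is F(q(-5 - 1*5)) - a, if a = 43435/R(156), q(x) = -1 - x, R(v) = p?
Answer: 40699/76 ≈ 535.51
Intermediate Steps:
l = -12 (l = -6 + 2*(-3) = -6 - 6 = -12)
R(v) = -76
a = -43435/76 (a = 43435/(-76) = 43435*(-1/76) = -43435/76 ≈ -571.51)
F(f) = 72 - 12*f (F(f) = -12*(f - 6) = -12*(-6 + f) = 72 - 12*f)
F(q(-5 - 1*5)) - a = (72 - 12*(-1 - (-5 - 1*5))) - 1*(-43435/76) = (72 - 12*(-1 - (-5 - 5))) + 43435/76 = (72 - 12*(-1 - 1*(-10))) + 43435/76 = (72 - 12*(-1 + 10)) + 43435/76 = (72 - 12*9) + 43435/76 = (72 - 108) + 43435/76 = -36 + 43435/76 = 40699/76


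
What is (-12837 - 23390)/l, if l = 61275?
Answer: -36227/61275 ≈ -0.59122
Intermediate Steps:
(-12837 - 23390)/l = (-12837 - 23390)/61275 = -36227*1/61275 = -36227/61275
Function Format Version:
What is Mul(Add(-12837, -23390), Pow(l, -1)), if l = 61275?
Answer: Rational(-36227, 61275) ≈ -0.59122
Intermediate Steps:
Mul(Add(-12837, -23390), Pow(l, -1)) = Mul(Add(-12837, -23390), Pow(61275, -1)) = Mul(-36227, Rational(1, 61275)) = Rational(-36227, 61275)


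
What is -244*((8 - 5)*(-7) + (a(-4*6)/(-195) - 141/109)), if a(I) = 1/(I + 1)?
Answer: 2659219604/488865 ≈ 5439.6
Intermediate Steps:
a(I) = 1/(1 + I)
-244*((8 - 5)*(-7) + (a(-4*6)/(-195) - 141/109)) = -244*((8 - 5)*(-7) + (1/((1 - 4*6)*(-195)) - 141/109)) = -244*(3*(-7) + (-1/195/(1 - 24) - 141*1/109)) = -244*(-21 + (-1/195/(-23) - 141/109)) = -244*(-21 + (-1/23*(-1/195) - 141/109)) = -244*(-21 + (1/4485 - 141/109)) = -244*(-21 - 632276/488865) = -244*(-10898441/488865) = 2659219604/488865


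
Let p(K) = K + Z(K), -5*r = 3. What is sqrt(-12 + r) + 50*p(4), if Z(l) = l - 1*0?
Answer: 400 + 3*I*sqrt(35)/5 ≈ 400.0 + 3.5496*I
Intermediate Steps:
r = -3/5 (r = -1/5*3 = -3/5 ≈ -0.60000)
Z(l) = l (Z(l) = l + 0 = l)
p(K) = 2*K (p(K) = K + K = 2*K)
sqrt(-12 + r) + 50*p(4) = sqrt(-12 - 3/5) + 50*(2*4) = sqrt(-63/5) + 50*8 = 3*I*sqrt(35)/5 + 400 = 400 + 3*I*sqrt(35)/5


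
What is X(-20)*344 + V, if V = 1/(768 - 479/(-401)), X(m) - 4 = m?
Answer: -1697691887/308447 ≈ -5504.0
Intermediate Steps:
X(m) = 4 + m
V = 401/308447 (V = 1/(768 - 479*(-1/401)) = 1/(768 + 479/401) = 1/(308447/401) = 401/308447 ≈ 0.0013001)
X(-20)*344 + V = (4 - 20)*344 + 401/308447 = -16*344 + 401/308447 = -5504 + 401/308447 = -1697691887/308447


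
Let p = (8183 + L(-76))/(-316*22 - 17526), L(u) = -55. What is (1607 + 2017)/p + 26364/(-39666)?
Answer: -36655381289/3358388 ≈ -10915.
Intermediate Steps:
p = -4064/12239 (p = (8183 - 55)/(-316*22 - 17526) = 8128/(-6952 - 17526) = 8128/(-24478) = 8128*(-1/24478) = -4064/12239 ≈ -0.33205)
(1607 + 2017)/p + 26364/(-39666) = (1607 + 2017)/(-4064/12239) + 26364/(-39666) = 3624*(-12239/4064) + 26364*(-1/39666) = -5544267/508 - 4394/6611 = -36655381289/3358388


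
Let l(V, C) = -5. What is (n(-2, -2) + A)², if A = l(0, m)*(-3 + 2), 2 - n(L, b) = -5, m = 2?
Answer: 144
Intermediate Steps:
n(L, b) = 7 (n(L, b) = 2 - 1*(-5) = 2 + 5 = 7)
A = 5 (A = -5*(-3 + 2) = -5*(-1) = 5)
(n(-2, -2) + A)² = (7 + 5)² = 12² = 144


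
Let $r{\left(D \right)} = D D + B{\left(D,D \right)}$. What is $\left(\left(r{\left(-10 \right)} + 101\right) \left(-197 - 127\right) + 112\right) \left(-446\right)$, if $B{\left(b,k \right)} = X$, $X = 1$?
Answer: $29139856$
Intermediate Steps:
$B{\left(b,k \right)} = 1$
$r{\left(D \right)} = 1 + D^{2}$ ($r{\left(D \right)} = D D + 1 = D^{2} + 1 = 1 + D^{2}$)
$\left(\left(r{\left(-10 \right)} + 101\right) \left(-197 - 127\right) + 112\right) \left(-446\right) = \left(\left(\left(1 + \left(-10\right)^{2}\right) + 101\right) \left(-197 - 127\right) + 112\right) \left(-446\right) = \left(\left(\left(1 + 100\right) + 101\right) \left(-324\right) + 112\right) \left(-446\right) = \left(\left(101 + 101\right) \left(-324\right) + 112\right) \left(-446\right) = \left(202 \left(-324\right) + 112\right) \left(-446\right) = \left(-65448 + 112\right) \left(-446\right) = \left(-65336\right) \left(-446\right) = 29139856$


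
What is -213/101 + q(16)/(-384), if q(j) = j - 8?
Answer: -10325/4848 ≈ -2.1297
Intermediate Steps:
q(j) = -8 + j
-213/101 + q(16)/(-384) = -213/101 + (-8 + 16)/(-384) = -213*1/101 + 8*(-1/384) = -213/101 - 1/48 = -10325/4848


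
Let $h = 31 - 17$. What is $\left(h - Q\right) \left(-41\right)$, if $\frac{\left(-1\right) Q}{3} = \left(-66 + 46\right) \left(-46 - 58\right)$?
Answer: $-256414$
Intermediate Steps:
$Q = -6240$ ($Q = - 3 \left(-66 + 46\right) \left(-46 - 58\right) = - 3 \left(\left(-20\right) \left(-104\right)\right) = \left(-3\right) 2080 = -6240$)
$h = 14$ ($h = 31 - 17 = 14$)
$\left(h - Q\right) \left(-41\right) = \left(14 - -6240\right) \left(-41\right) = \left(14 + 6240\right) \left(-41\right) = 6254 \left(-41\right) = -256414$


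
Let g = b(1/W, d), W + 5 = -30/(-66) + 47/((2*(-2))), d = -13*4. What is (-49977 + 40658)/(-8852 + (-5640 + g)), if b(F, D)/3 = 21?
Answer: 9319/14429 ≈ 0.64585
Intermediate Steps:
d = -52
W = -717/44 (W = -5 + (-30/(-66) + 47/((2*(-2)))) = -5 + (-30*(-1/66) + 47/(-4)) = -5 + (5/11 + 47*(-1/4)) = -5 + (5/11 - 47/4) = -5 - 497/44 = -717/44 ≈ -16.295)
b(F, D) = 63 (b(F, D) = 3*21 = 63)
g = 63
(-49977 + 40658)/(-8852 + (-5640 + g)) = (-49977 + 40658)/(-8852 + (-5640 + 63)) = -9319/(-8852 - 5577) = -9319/(-14429) = -9319*(-1/14429) = 9319/14429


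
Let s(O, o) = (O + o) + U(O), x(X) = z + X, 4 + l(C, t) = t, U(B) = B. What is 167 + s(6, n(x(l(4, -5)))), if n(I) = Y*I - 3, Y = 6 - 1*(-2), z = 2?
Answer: 120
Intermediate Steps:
Y = 8 (Y = 6 + 2 = 8)
l(C, t) = -4 + t
x(X) = 2 + X
n(I) = -3 + 8*I (n(I) = 8*I - 3 = -3 + 8*I)
s(O, o) = o + 2*O (s(O, o) = (O + o) + O = o + 2*O)
167 + s(6, n(x(l(4, -5)))) = 167 + ((-3 + 8*(2 + (-4 - 5))) + 2*6) = 167 + ((-3 + 8*(2 - 9)) + 12) = 167 + ((-3 + 8*(-7)) + 12) = 167 + ((-3 - 56) + 12) = 167 + (-59 + 12) = 167 - 47 = 120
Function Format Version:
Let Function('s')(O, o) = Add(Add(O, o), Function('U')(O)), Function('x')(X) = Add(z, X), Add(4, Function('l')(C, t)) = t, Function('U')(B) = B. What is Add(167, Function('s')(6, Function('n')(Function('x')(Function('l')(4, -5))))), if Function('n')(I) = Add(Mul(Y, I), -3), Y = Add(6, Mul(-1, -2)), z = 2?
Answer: 120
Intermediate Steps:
Y = 8 (Y = Add(6, 2) = 8)
Function('l')(C, t) = Add(-4, t)
Function('x')(X) = Add(2, X)
Function('n')(I) = Add(-3, Mul(8, I)) (Function('n')(I) = Add(Mul(8, I), -3) = Add(-3, Mul(8, I)))
Function('s')(O, o) = Add(o, Mul(2, O)) (Function('s')(O, o) = Add(Add(O, o), O) = Add(o, Mul(2, O)))
Add(167, Function('s')(6, Function('n')(Function('x')(Function('l')(4, -5))))) = Add(167, Add(Add(-3, Mul(8, Add(2, Add(-4, -5)))), Mul(2, 6))) = Add(167, Add(Add(-3, Mul(8, Add(2, -9))), 12)) = Add(167, Add(Add(-3, Mul(8, -7)), 12)) = Add(167, Add(Add(-3, -56), 12)) = Add(167, Add(-59, 12)) = Add(167, -47) = 120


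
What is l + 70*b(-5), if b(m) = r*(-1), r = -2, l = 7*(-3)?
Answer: 119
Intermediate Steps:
l = -21
b(m) = 2 (b(m) = -2*(-1) = 2)
l + 70*b(-5) = -21 + 70*2 = -21 + 140 = 119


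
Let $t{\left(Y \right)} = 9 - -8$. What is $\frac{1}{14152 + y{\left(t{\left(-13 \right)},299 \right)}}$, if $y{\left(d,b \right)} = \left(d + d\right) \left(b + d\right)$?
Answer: $\frac{1}{24896} \approx 4.0167 \cdot 10^{-5}$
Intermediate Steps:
$t{\left(Y \right)} = 17$ ($t{\left(Y \right)} = 9 + 8 = 17$)
$y{\left(d,b \right)} = 2 d \left(b + d\right)$
$\frac{1}{14152 + y{\left(t{\left(-13 \right)},299 \right)}} = \frac{1}{14152 + 2 \cdot 17 \left(299 + 17\right)} = \frac{1}{14152 + 2 \cdot 17 \cdot 316} = \frac{1}{14152 + 10744} = \frac{1}{24896}$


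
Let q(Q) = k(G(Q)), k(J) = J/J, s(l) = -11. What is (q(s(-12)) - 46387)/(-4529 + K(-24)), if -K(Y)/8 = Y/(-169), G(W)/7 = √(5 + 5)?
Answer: 7839234/765593 ≈ 10.239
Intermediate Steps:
G(W) = 7*√10 (G(W) = 7*√(5 + 5) = 7*√10)
K(Y) = 8*Y/169 (K(Y) = -8*Y/(-169) = -8*Y*(-1)/169 = -(-8)*Y/169 = 8*Y/169)
k(J) = 1
q(Q) = 1
(q(s(-12)) - 46387)/(-4529 + K(-24)) = (1 - 46387)/(-4529 + (8/169)*(-24)) = -46386/(-4529 - 192/169) = -46386/(-765593/169) = -46386*(-169/765593) = 7839234/765593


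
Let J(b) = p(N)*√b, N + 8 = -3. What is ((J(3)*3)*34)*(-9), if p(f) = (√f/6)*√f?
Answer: 1683*√3 ≈ 2915.0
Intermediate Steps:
N = -11 (N = -8 - 3 = -11)
p(f) = f/6 (p(f) = (√f/6)*√f = f/6)
J(b) = -11*√b/6 (J(b) = ((⅙)*(-11))*√b = -11*√b/6)
((J(3)*3)*34)*(-9) = ((-11*√3/6*3)*34)*(-9) = (-11*√3/2*34)*(-9) = -187*√3*(-9) = 1683*√3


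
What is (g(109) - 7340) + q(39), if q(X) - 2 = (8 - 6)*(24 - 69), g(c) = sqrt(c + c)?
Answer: -7428 + sqrt(218) ≈ -7413.2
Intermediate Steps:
g(c) = sqrt(2)*sqrt(c) (g(c) = sqrt(2*c) = sqrt(2)*sqrt(c))
q(X) = -88 (q(X) = 2 + (8 - 6)*(24 - 69) = 2 + 2*(-45) = 2 - 90 = -88)
(g(109) - 7340) + q(39) = (sqrt(2)*sqrt(109) - 7340) - 88 = (sqrt(218) - 7340) - 88 = (-7340 + sqrt(218)) - 88 = -7428 + sqrt(218)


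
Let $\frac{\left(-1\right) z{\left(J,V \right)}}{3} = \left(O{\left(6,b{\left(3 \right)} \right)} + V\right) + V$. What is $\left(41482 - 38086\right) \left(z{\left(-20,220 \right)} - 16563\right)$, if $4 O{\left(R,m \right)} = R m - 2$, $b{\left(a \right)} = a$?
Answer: $-60771420$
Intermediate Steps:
$O{\left(R,m \right)} = - \frac{1}{2} + \frac{R m}{4}$ ($O{\left(R,m \right)} = \frac{R m - 2}{4} = \frac{-2 + R m}{4} = - \frac{1}{2} + \frac{R m}{4}$)
$z{\left(J,V \right)} = -12 - 6 V$ ($z{\left(J,V \right)} = - 3 \left(\left(\left(- \frac{1}{2} + \frac{1}{4} \cdot 6 \cdot 3\right) + V\right) + V\right) = - 3 \left(\left(\left(- \frac{1}{2} + \frac{9}{2}\right) + V\right) + V\right) = - 3 \left(\left(4 + V\right) + V\right) = - 3 \left(4 + 2 V\right) = -12 - 6 V$)
$\left(41482 - 38086\right) \left(z{\left(-20,220 \right)} - 16563\right) = \left(41482 - 38086\right) \left(\left(-12 - 1320\right) - 16563\right) = 3396 \left(\left(-12 - 1320\right) - 16563\right) = 3396 \left(-1332 - 16563\right) = 3396 \left(-17895\right) = -60771420$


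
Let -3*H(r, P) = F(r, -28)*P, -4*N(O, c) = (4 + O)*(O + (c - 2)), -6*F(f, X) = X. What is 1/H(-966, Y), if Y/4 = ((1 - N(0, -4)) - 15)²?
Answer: -9/22400 ≈ -0.00040179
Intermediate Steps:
F(f, X) = -X/6
N(O, c) = -(4 + O)*(-2 + O + c)/4 (N(O, c) = -(4 + O)*(O + (c - 2))/4 = -(4 + O)*(O + (-2 + c))/4 = -(4 + O)*(-2 + O + c)/4)
Y = 1600 (Y = 4*((1 - (2 - 1*(-4) - ½*0 - ¼*0² - ¼*0*(-4))) - 15)² = 4*((1 - (2 + 4 + 0 - ¼*0 + 0)) - 15)² = 4*((1 - (2 + 4 + 0 + 0 + 0)) - 15)² = 4*((1 - 1*6) - 15)² = 4*((1 - 6) - 15)² = 4*(-5 - 15)² = 4*(-20)² = 4*400 = 1600)
H(r, P) = -14*P/9 (H(r, P) = -(-⅙*(-28))*P/3 = -14*P/9)
1/H(-966, Y) = 1/(-14/9*1600) = 1/(-22400/9) = -9/22400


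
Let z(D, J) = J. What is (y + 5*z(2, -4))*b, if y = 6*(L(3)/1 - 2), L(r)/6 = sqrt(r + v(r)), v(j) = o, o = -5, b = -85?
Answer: 2720 - 3060*I*sqrt(2) ≈ 2720.0 - 4327.5*I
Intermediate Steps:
v(j) = -5
L(r) = 6*sqrt(-5 + r) (L(r) = 6*sqrt(r - 5) = 6*sqrt(-5 + r))
y = -12 + 36*I*sqrt(2) (y = 6*((6*sqrt(-5 + 3))/1 - 2) = 6*((6*sqrt(-2))*1 - 2) = 6*((6*(I*sqrt(2)))*1 - 2) = 6*((6*I*sqrt(2))*1 - 2) = 6*(6*I*sqrt(2) - 2) = 6*(-2 + 6*I*sqrt(2)) = -12 + 36*I*sqrt(2) ≈ -12.0 + 50.912*I)
(y + 5*z(2, -4))*b = ((-12 + 36*I*sqrt(2)) + 5*(-4))*(-85) = ((-12 + 36*I*sqrt(2)) - 20)*(-85) = (-32 + 36*I*sqrt(2))*(-85) = 2720 - 3060*I*sqrt(2)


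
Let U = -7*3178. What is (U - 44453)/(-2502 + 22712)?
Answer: -66699/20210 ≈ -3.3003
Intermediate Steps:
U = -22246
(U - 44453)/(-2502 + 22712) = (-22246 - 44453)/(-2502 + 22712) = -66699/20210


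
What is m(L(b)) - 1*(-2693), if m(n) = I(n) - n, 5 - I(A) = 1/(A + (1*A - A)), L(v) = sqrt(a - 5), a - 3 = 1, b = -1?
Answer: 2698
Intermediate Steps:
a = 4 (a = 3 + 1 = 4)
L(v) = I (L(v) = sqrt(4 - 5) = sqrt(-1) = I)
I(A) = 5 - 1/A (I(A) = 5 - 1/(A + (1*A - A)) = 5 - 1/(A + (A - A)) = 5 - 1/(A + 0) = 5 - 1/A)
m(n) = 5 - n - 1/n (m(n) = (5 - 1/n) - n = 5 - n - 1/n)
m(L(b)) - 1*(-2693) = (5 - I - 1/I) - 1*(-2693) = (5 - I - (-1)*I) + 2693 = (5 - I + I) + 2693 = 5 + 2693 = 2698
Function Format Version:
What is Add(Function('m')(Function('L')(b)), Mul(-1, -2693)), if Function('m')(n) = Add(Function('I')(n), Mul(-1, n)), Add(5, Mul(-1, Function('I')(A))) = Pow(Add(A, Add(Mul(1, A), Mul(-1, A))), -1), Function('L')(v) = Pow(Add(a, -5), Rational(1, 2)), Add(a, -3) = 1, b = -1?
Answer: 2698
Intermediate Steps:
a = 4 (a = Add(3, 1) = 4)
Function('L')(v) = I (Function('L')(v) = Pow(Add(4, -5), Rational(1, 2)) = Pow(-1, Rational(1, 2)) = I)
Function('I')(A) = Add(5, Mul(-1, Pow(A, -1))) (Function('I')(A) = Add(5, Mul(-1, Pow(Add(A, Add(Mul(1, A), Mul(-1, A))), -1))) = Add(5, Mul(-1, Pow(Add(A, Add(A, Mul(-1, A))), -1))) = Add(5, Mul(-1, Pow(Add(A, 0), -1))) = Add(5, Mul(-1, Pow(A, -1))))
Function('m')(n) = Add(5, Mul(-1, n), Mul(-1, Pow(n, -1))) (Function('m')(n) = Add(Add(5, Mul(-1, Pow(n, -1))), Mul(-1, n)) = Add(5, Mul(-1, n), Mul(-1, Pow(n, -1))))
Add(Function('m')(Function('L')(b)), Mul(-1, -2693)) = Add(Add(5, Mul(-1, I), Mul(-1, Pow(I, -1))), Mul(-1, -2693)) = Add(Add(5, Mul(-1, I), Mul(-1, Mul(-1, I))), 2693) = Add(Add(5, Mul(-1, I), I), 2693) = Add(5, 2693) = 2698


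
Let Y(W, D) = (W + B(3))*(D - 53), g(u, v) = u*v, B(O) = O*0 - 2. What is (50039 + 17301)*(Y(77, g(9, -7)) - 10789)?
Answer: -1312389260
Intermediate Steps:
B(O) = -2 (B(O) = 0 - 2 = -2)
Y(W, D) = (-53 + D)*(-2 + W) (Y(W, D) = (W - 2)*(D - 53) = (-2 + W)*(-53 + D) = (-53 + D)*(-2 + W))
(50039 + 17301)*(Y(77, g(9, -7)) - 10789) = (50039 + 17301)*((106 - 53*77 - 18*(-7) + (9*(-7))*77) - 10789) = 67340*((106 - 4081 - 2*(-63) - 63*77) - 10789) = 67340*((106 - 4081 + 126 - 4851) - 10789) = 67340*(-8700 - 10789) = 67340*(-19489) = -1312389260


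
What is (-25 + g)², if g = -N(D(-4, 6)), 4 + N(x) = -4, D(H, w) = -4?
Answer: 289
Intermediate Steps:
N(x) = -8 (N(x) = -4 - 4 = -8)
g = 8 (g = -1*(-8) = 8)
(-25 + g)² = (-25 + 8)² = (-17)² = 289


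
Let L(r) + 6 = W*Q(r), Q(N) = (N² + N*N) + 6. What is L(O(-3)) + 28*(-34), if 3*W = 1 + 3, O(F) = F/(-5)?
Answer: -23726/25 ≈ -949.04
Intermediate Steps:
O(F) = -F/5 (O(F) = F*(-⅕) = -F/5)
Q(N) = 6 + 2*N² (Q(N) = (N² + N²) + 6 = 2*N² + 6 = 6 + 2*N²)
W = 4/3 (W = (1 + 3)/3 = (⅓)*4 = 4/3 ≈ 1.3333)
L(r) = 2 + 8*r²/3 (L(r) = -6 + 4*(6 + 2*r²)/3 = -6 + (8 + 8*r²/3) = 2 + 8*r²/3)
L(O(-3)) + 28*(-34) = (2 + 8*(-⅕*(-3))²/3) + 28*(-34) = (2 + 8*(⅗)²/3) - 952 = (2 + (8/3)*(9/25)) - 952 = (2 + 24/25) - 952 = 74/25 - 952 = -23726/25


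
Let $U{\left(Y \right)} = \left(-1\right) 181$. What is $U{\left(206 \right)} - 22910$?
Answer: $-23091$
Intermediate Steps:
$U{\left(Y \right)} = -181$
$U{\left(206 \right)} - 22910 = -181 - 22910 = -23091$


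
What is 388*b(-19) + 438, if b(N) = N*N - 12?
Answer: 135850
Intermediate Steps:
b(N) = -12 + N**2 (b(N) = N**2 - 12 = -12 + N**2)
388*b(-19) + 438 = 388*(-12 + (-19)**2) + 438 = 388*(-12 + 361) + 438 = 388*349 + 438 = 135412 + 438 = 135850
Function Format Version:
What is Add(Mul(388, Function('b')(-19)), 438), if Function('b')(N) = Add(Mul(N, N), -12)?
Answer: 135850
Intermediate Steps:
Function('b')(N) = Add(-12, Pow(N, 2)) (Function('b')(N) = Add(Pow(N, 2), -12) = Add(-12, Pow(N, 2)))
Add(Mul(388, Function('b')(-19)), 438) = Add(Mul(388, Add(-12, Pow(-19, 2))), 438) = Add(Mul(388, Add(-12, 361)), 438) = Add(Mul(388, 349), 438) = Add(135412, 438) = 135850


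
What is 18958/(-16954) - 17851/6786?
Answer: -215647421/57524922 ≈ -3.7488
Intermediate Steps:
18958/(-16954) - 17851/6786 = 18958*(-1/16954) - 17851*1/6786 = -9479/8477 - 17851/6786 = -215647421/57524922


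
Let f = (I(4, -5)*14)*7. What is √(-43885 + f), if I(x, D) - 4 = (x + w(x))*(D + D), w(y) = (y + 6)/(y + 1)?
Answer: I*√49373 ≈ 222.2*I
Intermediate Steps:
w(y) = (6 + y)/(1 + y)
I(x, D) = 4 + 2*D*(x + (6 + x)/(1 + x)) (I(x, D) = 4 + (x + (6 + x)/(1 + x))*(D + D) = 4 + (x + (6 + x)/(1 + x))*(2*D) = 4 + 2*D*(x + (6 + x)/(1 + x)))
f = -5488 (f = ((2*(-5*(6 + 4) + (1 + 4)*(2 - 5*4))/(1 + 4))*14)*7 = ((2*(-5*10 + 5*(2 - 20))/5)*14)*7 = ((2*(⅕)*(-50 + 5*(-18)))*14)*7 = ((2*(⅕)*(-50 - 90))*14)*7 = ((2*(⅕)*(-140))*14)*7 = -56*14*7 = -784*7 = -5488)
√(-43885 + f) = √(-43885 - 5488) = √(-49373) = I*√49373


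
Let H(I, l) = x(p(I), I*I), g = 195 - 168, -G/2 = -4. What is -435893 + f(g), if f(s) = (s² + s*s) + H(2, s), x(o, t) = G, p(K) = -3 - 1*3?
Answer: -434427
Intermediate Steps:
p(K) = -6 (p(K) = -3 - 3 = -6)
G = 8 (G = -2*(-4) = 8)
x(o, t) = 8
g = 27
H(I, l) = 8
f(s) = 8 + 2*s² (f(s) = (s² + s*s) + 8 = (s² + s²) + 8 = 2*s² + 8 = 8 + 2*s²)
-435893 + f(g) = -435893 + (8 + 2*27²) = -435893 + (8 + 2*729) = -435893 + (8 + 1458) = -435893 + 1466 = -434427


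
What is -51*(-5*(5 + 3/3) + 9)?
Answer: 1071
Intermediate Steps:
-51*(-5*(5 + 3/3) + 9) = -51*(-5*(5 + 3*(⅓)) + 9) = -51*(-5*(5 + 1) + 9) = -51*(-5*6 + 9) = -51*(-30 + 9) = -51*(-21) = 1071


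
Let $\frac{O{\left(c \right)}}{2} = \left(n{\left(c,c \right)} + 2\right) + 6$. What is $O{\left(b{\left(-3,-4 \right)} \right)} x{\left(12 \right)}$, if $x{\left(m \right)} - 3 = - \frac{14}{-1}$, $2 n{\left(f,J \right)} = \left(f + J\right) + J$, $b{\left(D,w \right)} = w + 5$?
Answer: $323$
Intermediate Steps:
$b{\left(D,w \right)} = 5 + w$
$n{\left(f,J \right)} = J + \frac{f}{2}$ ($n{\left(f,J \right)} = \frac{\left(f + J\right) + J}{2} = \frac{\left(J + f\right) + J}{2} = \frac{f + 2 J}{2} = J + \frac{f}{2}$)
$x{\left(m \right)} = 17$ ($x{\left(m \right)} = 3 - \frac{14}{-1} = 3 - -14 = 3 + 14 = 17$)
$O{\left(c \right)} = 16 + 3 c$ ($O{\left(c \right)} = 2 \left(\left(\left(c + \frac{c}{2}\right) + 2\right) + 6\right) = 2 \left(\left(\frac{3 c}{2} + 2\right) + 6\right) = 2 \left(\left(2 + \frac{3 c}{2}\right) + 6\right) = 2 \left(8 + \frac{3 c}{2}\right) = 16 + 3 c$)
$O{\left(b{\left(-3,-4 \right)} \right)} x{\left(12 \right)} = \left(16 + 3 \left(5 - 4\right)\right) 17 = \left(16 + 3 \cdot 1\right) 17 = \left(16 + 3\right) 17 = 19 \cdot 17 = 323$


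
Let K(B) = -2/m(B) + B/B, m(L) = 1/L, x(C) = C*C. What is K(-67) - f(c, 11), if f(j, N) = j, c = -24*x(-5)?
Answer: 735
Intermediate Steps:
x(C) = C²
c = -600 (c = -24*(-5)² = -24*25 = -600)
K(B) = 1 - 2*B (K(B) = -2*B + B/B = -2*B + 1 = 1 - 2*B)
K(-67) - f(c, 11) = (1 - 2*(-67)) - 1*(-600) = (1 + 134) + 600 = 135 + 600 = 735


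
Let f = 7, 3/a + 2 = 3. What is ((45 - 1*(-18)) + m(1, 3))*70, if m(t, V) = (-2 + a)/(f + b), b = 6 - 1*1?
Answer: 26495/6 ≈ 4415.8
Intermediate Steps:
a = 3 (a = 3/(-2 + 3) = 3/1 = 3*1 = 3)
b = 5 (b = 6 - 1 = 5)
m(t, V) = 1/12 (m(t, V) = (-2 + 3)/(7 + 5) = 1/12)
((45 - 1*(-18)) + m(1, 3))*70 = ((45 - 1*(-18)) + 1/12)*70 = ((45 + 18) + 1/12)*70 = (63 + 1/12)*70 = (757/12)*70 = 26495/6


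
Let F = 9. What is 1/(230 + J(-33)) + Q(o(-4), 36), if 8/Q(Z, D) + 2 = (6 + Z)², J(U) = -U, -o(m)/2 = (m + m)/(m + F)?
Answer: 27333/271679 ≈ 0.10061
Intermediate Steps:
o(m) = -4*m/(9 + m) (o(m) = -2*(m + m)/(m + 9) = -2*2*m/(9 + m) = -4*m/(9 + m))
Q(Z, D) = 8/(-2 + (6 + Z)²)
1/(230 + J(-33)) + Q(o(-4), 36) = 1/(230 - 1*(-33)) + 8/(-2 + (6 - 4*(-4)/(9 - 4))²) = 1/(230 + 33) + 8/(-2 + (6 - 4*(-4)/5)²) = 1/263 + 8/(-2 + (6 - 4*(-4)*⅕)²) = 1/263 + 8/(-2 + (6 + 16/5)²) = 1/263 + 8/(-2 + (46/5)²) = 1/263 + 8/(-2 + 2116/25) = 1/263 + 8/(2066/25) = 1/263 + 8*(25/2066) = 1/263 + 100/1033 = 27333/271679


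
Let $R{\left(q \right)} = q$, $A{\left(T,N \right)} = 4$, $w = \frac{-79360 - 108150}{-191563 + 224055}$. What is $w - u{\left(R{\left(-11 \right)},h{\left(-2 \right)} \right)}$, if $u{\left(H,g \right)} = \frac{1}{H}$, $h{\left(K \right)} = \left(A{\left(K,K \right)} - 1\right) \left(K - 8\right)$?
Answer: $- \frac{1015059}{178706} \approx -5.6801$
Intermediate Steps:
$w = - \frac{93755}{16246}$ ($w = - \frac{187510}{32492} = \left(-187510\right) \frac{1}{32492} = - \frac{93755}{16246} \approx -5.771$)
$h{\left(K \right)} = -24 + 3 K$ ($h{\left(K \right)} = \left(4 - 1\right) \left(K - 8\right) = 3 \left(-8 + K\right) = -24 + 3 K$)
$w - u{\left(R{\left(-11 \right)},h{\left(-2 \right)} \right)} = - \frac{93755}{16246} - \frac{1}{-11} = - \frac{93755}{16246} - - \frac{1}{11} = - \frac{93755}{16246} + \frac{1}{11} = - \frac{1015059}{178706}$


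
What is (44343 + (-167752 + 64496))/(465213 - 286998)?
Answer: -58913/178215 ≈ -0.33057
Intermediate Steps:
(44343 + (-167752 + 64496))/(465213 - 286998) = (44343 - 103256)/178215 = -58913*1/178215 = -58913/178215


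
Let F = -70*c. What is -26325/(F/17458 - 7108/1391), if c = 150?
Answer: 45662739525/9906926 ≈ 4609.2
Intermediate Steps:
F = -10500 (F = -70*150 = -10500)
-26325/(F/17458 - 7108/1391) = -26325/(-10500/17458 - 7108/1391) = -26325/(-10500*1/17458 - 7108*1/1391) = -26325/(-750/1247 - 7108/1391) = -26325/(-9906926/1734577) = -26325*(-1734577/9906926) = 45662739525/9906926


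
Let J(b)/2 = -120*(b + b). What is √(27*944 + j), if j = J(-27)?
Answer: 12*√267 ≈ 196.08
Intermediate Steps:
J(b) = -480*b (J(b) = 2*(-120*(b + b)) = 2*(-240*b) = -480*b)
j = 12960 (j = -480*(-27) = 12960)
√(27*944 + j) = √(27*944 + 12960) = √(25488 + 12960) = √38448 = 12*√267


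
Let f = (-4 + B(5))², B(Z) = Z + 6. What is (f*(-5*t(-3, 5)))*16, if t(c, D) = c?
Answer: 11760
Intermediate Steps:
B(Z) = 6 + Z
f = 49 (f = (-4 + (6 + 5))² = (-4 + 11)² = 7² = 49)
(f*(-5*t(-3, 5)))*16 = (49*(-5*(-3)))*16 = (49*15)*16 = 735*16 = 11760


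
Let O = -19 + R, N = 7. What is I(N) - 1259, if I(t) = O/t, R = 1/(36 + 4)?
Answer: -353279/280 ≈ -1261.7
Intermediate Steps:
R = 1/40 ≈ 0.025000
O = -759/40 (O = -19 + 1/40 = -759/40 ≈ -18.975)
I(t) = -759/(40*t)
I(N) - 1259 = -759/40/7 - 1259 = -759/40*⅐ - 1259 = -759/280 - 1259 = -353279/280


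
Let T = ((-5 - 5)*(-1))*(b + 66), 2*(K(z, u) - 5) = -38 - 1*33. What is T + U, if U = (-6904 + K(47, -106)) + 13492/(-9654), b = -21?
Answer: -62614855/9654 ≈ -6485.9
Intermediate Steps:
K(z, u) = -61/2 (K(z, u) = 5 + (-38 - 1*33)/2 = 5 + (-38 - 33)/2 = 5 + (1/2)*(-71) = 5 - 71/2 = -61/2)
U = -66959155/9654 (U = (-6904 - 61/2) + 13492/(-9654) = -13869/2 + 13492*(-1/9654) = -13869/2 - 6746/4827 = -66959155/9654 ≈ -6935.9)
T = 450 (T = ((-5 - 5)*(-1))*(-21 + 66) = -10*(-1)*45 = 10*45 = 450)
T + U = 450 - 66959155/9654 = -62614855/9654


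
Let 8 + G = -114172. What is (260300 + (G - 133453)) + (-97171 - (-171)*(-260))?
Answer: -128964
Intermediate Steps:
G = -114180 (G = -8 - 114172 = -114180)
(260300 + (G - 133453)) + (-97171 - (-171)*(-260)) = (260300 + (-114180 - 133453)) + (-97171 - (-171)*(-260)) = (260300 - 247633) + (-97171 - 1*44460) = 12667 + (-97171 - 44460) = 12667 - 141631 = -128964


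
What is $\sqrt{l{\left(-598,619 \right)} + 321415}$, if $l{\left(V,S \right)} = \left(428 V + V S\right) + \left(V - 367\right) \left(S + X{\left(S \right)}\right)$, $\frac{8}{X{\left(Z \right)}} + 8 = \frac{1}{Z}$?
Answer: $\frac{i \sqrt{22087163779746}}{4951} \approx 949.24 i$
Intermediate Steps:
$X{\left(Z \right)} = \frac{8}{-8 + \frac{1}{Z}}$
$l{\left(V,S \right)} = 428 V + S V + \left(-367 + V\right) \left(S - \frac{8 S}{-1 + 8 S}\right)$ ($l{\left(V,S \right)} = \left(428 V + V S\right) + \left(V - 367\right) \left(S - \frac{8 S}{-1 + 8 S}\right) = \left(428 V + S V\right) + \left(-367 + V\right) \left(S - \frac{8 S}{-1 + 8 S}\right) = 428 V + S V + \left(-367 + V\right) \left(S - \frac{8 S}{-1 + 8 S}\right)$)
$\sqrt{l{\left(-598,619 \right)} + 321415} = \sqrt{\frac{- 2936 \cdot 619^{2} - -255944 + 3303 \cdot 619 + 16 \left(-598\right) 619^{2} + 3414 \cdot 619 \left(-598\right)}{-1 + 8 \cdot 619} + 321415} = \sqrt{\frac{\left(-2936\right) 383161 + 255944 + 2044557 + 16 \left(-598\right) 383161 - 1263733068}{-1 + 4952} + 321415} = \sqrt{\frac{-1124960696 + 255944 + 2044557 - 3666084448 - 1263733068}{4951} + 321415} = \sqrt{\frac{1}{4951} \left(-6052477711\right) + 321415} = \sqrt{- \frac{6052477711}{4951} + 321415} = \sqrt{- \frac{4461152046}{4951}} = \frac{i \sqrt{22087163779746}}{4951}$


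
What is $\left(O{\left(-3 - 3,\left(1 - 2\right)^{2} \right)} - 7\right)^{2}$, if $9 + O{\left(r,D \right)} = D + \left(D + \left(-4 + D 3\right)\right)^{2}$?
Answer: $225$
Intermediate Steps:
$O{\left(r,D \right)} = -9 + D + \left(-4 + 4 D\right)^{2}$ ($O{\left(r,D \right)} = -9 + \left(D + \left(D + \left(-4 + D 3\right)\right)^{2}\right) = -9 + \left(D + \left(D + \left(-4 + 3 D\right)\right)^{2}\right) = -9 + \left(D + \left(-4 + 4 D\right)^{2}\right) = -9 + D + \left(-4 + 4 D\right)^{2}$)
$\left(O{\left(-3 - 3,\left(1 - 2\right)^{2} \right)} - 7\right)^{2} = \left(\left(-9 + \left(1 - 2\right)^{2} + 16 \left(-1 + \left(1 - 2\right)^{2}\right)^{2}\right) - 7\right)^{2} = \left(\left(-9 + \left(-1\right)^{2} + 16 \left(-1 + \left(-1\right)^{2}\right)^{2}\right) - 7\right)^{2} = \left(\left(-9 + 1 + 16 \left(-1 + 1\right)^{2}\right) - 7\right)^{2} = \left(\left(-9 + 1 + 16 \cdot 0^{2}\right) - 7\right)^{2} = \left(\left(-9 + 1 + 16 \cdot 0\right) - 7\right)^{2} = \left(\left(-9 + 1 + 0\right) - 7\right)^{2} = \left(-8 - 7\right)^{2} = \left(-15\right)^{2} = 225$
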